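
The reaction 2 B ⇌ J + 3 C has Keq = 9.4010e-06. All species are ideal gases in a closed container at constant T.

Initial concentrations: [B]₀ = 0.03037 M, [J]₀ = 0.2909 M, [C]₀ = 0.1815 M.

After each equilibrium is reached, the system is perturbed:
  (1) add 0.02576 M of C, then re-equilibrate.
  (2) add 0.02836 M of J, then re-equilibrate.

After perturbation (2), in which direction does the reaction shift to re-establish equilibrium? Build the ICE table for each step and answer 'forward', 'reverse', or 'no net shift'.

Direction: reverse

Q₀ = 1.886 vs Keq = 9.4010e-06 ⇒ Q>K, reverse
Step 1:
                  B         J         C
  Initial   0.03037    0.2909    0.1815
  Change     0.1147  -0.05735    -0.172
  Equil      0.1451    0.2336  0.009462
  solve Keq expr → x = -0.05735; check Q = 9.4010e-06
Then add 0.02576 M of C.
Step 2:
                  B         J         C
  Initial    0.1451    0.2336   0.03522
  Change    0.01662 -0.008309  -0.02493
  Equil      0.1617    0.2252   0.01029
  solve Keq expr → x = -0.008309; check Q = 9.4010e-06
Then add 0.02836 M of J.
Step 3:
                  B         J         C
  Initial    0.1617    0.2536   0.01029
  Change  2.5787e-04 -1.2894e-04 -3.8681e-04
  Equil      0.1619    0.2535  0.009908
  solve Keq expr → x = -1.2894e-04; check Q = 9.4010e-06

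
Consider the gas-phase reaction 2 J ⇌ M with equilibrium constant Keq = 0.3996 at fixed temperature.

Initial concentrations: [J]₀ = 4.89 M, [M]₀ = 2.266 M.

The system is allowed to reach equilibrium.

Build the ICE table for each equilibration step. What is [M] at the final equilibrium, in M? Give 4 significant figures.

Q₀ = 0.09476 vs Keq = 0.3996 ⇒ Q<K, forward
Step 1:
                   J          M
  I             4.89      2.266
  C           -2.026      1.013
  E            2.864      3.279
  solve Keq expr → x = 1.013; check Q = 0.3996

[M]_eq = 3.279 M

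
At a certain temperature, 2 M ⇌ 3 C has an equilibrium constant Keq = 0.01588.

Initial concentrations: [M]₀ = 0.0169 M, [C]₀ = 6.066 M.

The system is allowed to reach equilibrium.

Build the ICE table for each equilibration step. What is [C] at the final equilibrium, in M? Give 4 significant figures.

Q₀ = 7.8151e+05 vs Keq = 0.01588 ⇒ Q>K, reverse
Step 1:
                   M          C
  Initial     0.0169      6.066
  Change       3.646     -5.469
  Equil        3.663     0.5972
  solve Keq expr → x = -1.823; check Q = 0.01588

[C]_eq = 0.5972 M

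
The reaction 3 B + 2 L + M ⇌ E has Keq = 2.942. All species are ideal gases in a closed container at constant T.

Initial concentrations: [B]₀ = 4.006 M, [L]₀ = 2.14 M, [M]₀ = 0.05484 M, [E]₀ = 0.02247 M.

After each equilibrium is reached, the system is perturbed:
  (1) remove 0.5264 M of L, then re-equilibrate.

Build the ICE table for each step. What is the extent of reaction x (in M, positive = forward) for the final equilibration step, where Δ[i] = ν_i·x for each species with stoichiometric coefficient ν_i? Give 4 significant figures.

x = -9.1965e-05 M

Q₀ = 0.001392 vs Keq = 2.942 ⇒ Q<K, forward
Step 1:
                    B           L           M           E
  I             4.006        2.14     0.05484     0.02247
  C           -0.1642     -0.1095    -0.05473     0.05473
  E             3.842       2.031  1.1223e-04      0.0772
  solve Keq expr → x = 0.05473; check Q = 2.942
Then remove 0.5264 M of L.
Step 2:
                    B           L           M           E
  I             3.842       1.504  1.1223e-04      0.0772
  C        2.7590e-04  1.8393e-04  9.1965e-05 -9.1965e-05
  E             3.842       1.504  2.0420e-04     0.07711
  solve Keq expr → x = -9.1965e-05; check Q = 2.942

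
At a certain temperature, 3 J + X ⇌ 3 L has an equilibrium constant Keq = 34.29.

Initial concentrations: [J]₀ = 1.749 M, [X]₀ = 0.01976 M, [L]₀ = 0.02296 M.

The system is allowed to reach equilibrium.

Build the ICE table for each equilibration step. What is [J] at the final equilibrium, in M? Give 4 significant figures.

Q₀ = 1.1449e-04 vs Keq = 34.29 ⇒ Q<K, forward
Step 1:
                   J          X          L
  Initial      1.749    0.01976    0.02296
  Change    -0.05927   -0.01976    0.05927
  Equil         1.69 3.3610e-06    0.08223
  solve Keq expr → x = 0.01976; check Q = 34.29

[J]_eq = 1.69 M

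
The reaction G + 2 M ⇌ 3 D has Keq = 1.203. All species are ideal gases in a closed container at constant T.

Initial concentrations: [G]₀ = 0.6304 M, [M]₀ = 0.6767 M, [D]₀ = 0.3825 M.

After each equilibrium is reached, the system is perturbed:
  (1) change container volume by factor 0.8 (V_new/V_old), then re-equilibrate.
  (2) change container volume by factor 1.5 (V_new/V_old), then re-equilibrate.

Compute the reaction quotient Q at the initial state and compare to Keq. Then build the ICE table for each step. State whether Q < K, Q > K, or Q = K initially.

Q₀ = 0.1939 vs Keq = 1.203 ⇒ Q<K, forward
Step 1:
                    G           M           D
  I            0.6304      0.6767      0.3825
  C          -0.06719     -0.1344      0.2016
  E            0.5632      0.5423      0.5841
  solve Keq expr → x = 0.06719; check Q = 1.203
Then change container volume by factor 0.8 (V_new/V_old).
Step 2:
                    G           M           D
  I             0.704      0.6779      0.7301
  C                 0           0           0
  E             0.704      0.6779      0.7301
  solve Keq expr → x = 0; check Q = 1.203
Then change container volume by factor 1.5 (V_new/V_old).
Step 3:
                    G           M           D
  I            0.4693      0.4519      0.4867
  C                 0           0           0
  E            0.4693      0.4519      0.4867
  solve Keq expr → x = 0; check Q = 1.203

Q₀ = 0.1939; Q < K (proceeds forward)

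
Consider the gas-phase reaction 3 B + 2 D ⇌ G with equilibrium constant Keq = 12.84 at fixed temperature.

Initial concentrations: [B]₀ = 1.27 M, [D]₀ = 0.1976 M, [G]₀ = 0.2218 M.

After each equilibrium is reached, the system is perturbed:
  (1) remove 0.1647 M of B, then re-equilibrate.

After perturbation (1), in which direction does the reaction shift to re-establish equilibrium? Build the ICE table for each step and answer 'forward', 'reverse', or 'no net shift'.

Q₀ = 2.773 vs Keq = 12.84 ⇒ Q<K, forward
Step 1:
                  B         D         G
  Initial      1.27    0.1976    0.2218
  Change     -0.122  -0.08136   0.04068
  Equil       1.148    0.1162    0.2625
  solve Keq expr → x = 0.04068; check Q = 12.84
Then remove 0.1647 M of B.
Step 2:
                  B         D         G
  Initial    0.9833    0.1162    0.2625
  Change    0.03129   0.02086  -0.01043
  Equil       1.015    0.1371     0.252
  solve Keq expr → x = -0.01043; check Q = 12.84

Direction: reverse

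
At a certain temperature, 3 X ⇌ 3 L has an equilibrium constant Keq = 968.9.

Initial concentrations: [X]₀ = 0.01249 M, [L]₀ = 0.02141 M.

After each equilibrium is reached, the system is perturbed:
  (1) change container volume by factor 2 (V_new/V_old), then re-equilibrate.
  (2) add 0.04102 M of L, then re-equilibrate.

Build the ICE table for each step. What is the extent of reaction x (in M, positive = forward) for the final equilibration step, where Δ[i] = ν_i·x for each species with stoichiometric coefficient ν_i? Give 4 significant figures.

Q₀ = 5.037 vs Keq = 968.9 ⇒ Q<K, forward
Step 1:
                    X           L
  init        0.01249     0.02141
  Δ         -0.009379    0.009379
  eq         0.003111     0.03079
  solve Keq expr → x = 0.003126; check Q = 968.9
Then change container volume by factor 2 (V_new/V_old).
Step 2:
                    X           L
  init       0.001556     0.01539
  Δ                 0           0
  eq         0.001556     0.01539
  solve Keq expr → x = 0; check Q = 968.9
Then add 0.04102 M of L.
Step 3:
                    X           L
  init       0.001556     0.05641
  Δ          0.003765   -0.003765
  eq         0.005321     0.05265
  solve Keq expr → x = -0.001255; check Q = 968.9

x = -0.001255 M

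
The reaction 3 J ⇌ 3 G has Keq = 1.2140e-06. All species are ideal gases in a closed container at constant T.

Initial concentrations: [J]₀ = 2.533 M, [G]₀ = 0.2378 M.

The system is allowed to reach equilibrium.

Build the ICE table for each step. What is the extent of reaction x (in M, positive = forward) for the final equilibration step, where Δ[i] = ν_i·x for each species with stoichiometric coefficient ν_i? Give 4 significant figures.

Q₀ = 8.2743e-04 vs Keq = 1.2140e-06 ⇒ Q>K, reverse
Step 1:
                    J           G
  Initial       2.533      0.2378
  Change       0.2086     -0.2086
  Equil         2.742     0.02925
  solve Keq expr → x = -0.06952; check Q = 1.2140e-06

x = -0.06952 M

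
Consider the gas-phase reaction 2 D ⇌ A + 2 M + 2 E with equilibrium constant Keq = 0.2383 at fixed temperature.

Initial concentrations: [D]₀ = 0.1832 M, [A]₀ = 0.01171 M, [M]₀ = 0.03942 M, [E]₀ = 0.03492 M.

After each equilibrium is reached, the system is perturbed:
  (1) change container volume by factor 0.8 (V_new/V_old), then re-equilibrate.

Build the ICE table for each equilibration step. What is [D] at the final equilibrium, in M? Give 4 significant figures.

[D]_eq = 0.03823 M

Q₀ = 6.6113e-07 vs Keq = 0.2383 ⇒ Q<K, forward
Step 1:
                    D           A           M           E
  init         0.1832     0.01171     0.03942     0.03492
  Δ           -0.1593     0.07965      0.1593      0.1593
  eq           0.0239     0.09136      0.1987      0.1942
  solve Keq expr → x = 0.07965; check Q = 0.2383
Then change container volume by factor 0.8 (V_new/V_old).
Step 2:
                    D           A           M           E
  init        0.02987      0.1142      0.2484      0.2428
  Δ          0.008361   -0.004181   -0.008361   -0.008361
  eq          0.03823        0.11        0.24      0.2344
  solve Keq expr → x = -0.004181; check Q = 0.2383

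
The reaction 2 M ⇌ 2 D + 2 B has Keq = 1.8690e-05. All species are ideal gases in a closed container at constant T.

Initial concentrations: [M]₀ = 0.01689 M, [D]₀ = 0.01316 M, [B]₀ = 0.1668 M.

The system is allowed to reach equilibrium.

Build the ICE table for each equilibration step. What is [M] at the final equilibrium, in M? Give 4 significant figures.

Q₀ = 0.01689 vs Keq = 1.8690e-05 ⇒ Q>K, reverse
Step 1:
                    M           D           B
  Initial     0.01689     0.01316      0.1668
  Change      0.01234    -0.01234    -0.01234
  Equil       0.02923  8.1818e-04      0.1545
  solve Keq expr → x = -0.006171; check Q = 1.8690e-05

[M]_eq = 0.02923 M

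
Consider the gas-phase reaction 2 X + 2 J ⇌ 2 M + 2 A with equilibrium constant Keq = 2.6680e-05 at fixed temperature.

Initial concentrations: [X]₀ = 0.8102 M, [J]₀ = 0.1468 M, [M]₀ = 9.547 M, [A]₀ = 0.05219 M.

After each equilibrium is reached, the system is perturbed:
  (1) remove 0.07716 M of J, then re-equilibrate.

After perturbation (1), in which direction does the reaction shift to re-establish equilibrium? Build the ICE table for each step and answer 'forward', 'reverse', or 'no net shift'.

Q₀ = 17.55 vs Keq = 2.6680e-05 ⇒ Q>K, reverse
Step 1:
                   X          J          M          A
  init        0.8102     0.1468      9.547    0.05219
  Δ           0.0521     0.0521    -0.0521    -0.0521
  eq          0.8623     0.1989      9.495 9.3301e-05
  solve Keq expr → x = -0.02605; check Q = 2.6680e-05
Then remove 0.07716 M of J.
Step 2:
                   X          J          M          A
  init        0.8623     0.1217      9.495 9.3301e-05
  Δ       3.6176e-05 3.6176e-05 -3.6176e-05 -3.6176e-05
  eq          0.8623     0.1218      9.495 5.7125e-05
  solve Keq expr → x = -1.8088e-05; check Q = 2.6680e-05

Direction: reverse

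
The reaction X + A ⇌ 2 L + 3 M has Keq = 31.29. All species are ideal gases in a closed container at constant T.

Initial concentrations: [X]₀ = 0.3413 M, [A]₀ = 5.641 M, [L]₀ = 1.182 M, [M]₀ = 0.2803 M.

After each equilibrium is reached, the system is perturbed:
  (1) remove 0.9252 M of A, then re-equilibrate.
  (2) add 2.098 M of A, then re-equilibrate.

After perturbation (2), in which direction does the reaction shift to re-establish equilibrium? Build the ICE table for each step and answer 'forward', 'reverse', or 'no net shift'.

Direction: forward

Q₀ = 0.01598 vs Keq = 31.29 ⇒ Q<K, forward
Step 1:
                  X         A         L         M
  init       0.3413     5.641     1.182    0.2803
  Δ         -0.3076   -0.3076    0.6152    0.9228
  eq         0.0337     5.333     1.797     1.203
  solve Keq expr → x = 0.3076; check Q = 31.29
Then remove 0.9252 M of A.
Step 2:
                  X         A         L         M
  init       0.0337     4.408     1.797     1.203
  Δ        0.005063  0.005063  -0.01013  -0.01519
  eq        0.03877     4.413     1.787     1.188
  solve Keq expr → x = -0.005063; check Q = 31.29
Then add 2.098 M of A.
Step 3:
                  X         A         L         M
  init      0.03877     6.511     1.787     1.188
  Δ       -0.009819 -0.009819   0.01964   0.02946
  eq        0.02895     6.501     1.807     1.217
  solve Keq expr → x = 0.009819; check Q = 31.29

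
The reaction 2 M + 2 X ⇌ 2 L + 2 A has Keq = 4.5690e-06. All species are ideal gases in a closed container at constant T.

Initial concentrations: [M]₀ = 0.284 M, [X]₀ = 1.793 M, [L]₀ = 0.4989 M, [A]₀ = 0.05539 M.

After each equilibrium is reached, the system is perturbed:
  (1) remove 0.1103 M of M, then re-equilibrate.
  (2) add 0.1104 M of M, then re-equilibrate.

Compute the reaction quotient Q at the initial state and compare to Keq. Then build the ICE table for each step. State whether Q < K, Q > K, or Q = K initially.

Q₀ = 0.002945; Q > K (proceeds reverse)

Q₀ = 0.002945 vs Keq = 4.5690e-06 ⇒ Q>K, reverse
Step 1:
                  M         X         L         A
  Initial     0.284     1.793    0.4989   0.05539
  Change    0.05242   0.05242  -0.05242  -0.05242
  Equil      0.3364     1.845    0.4465  0.002972
  solve Keq expr → x = -0.02621; check Q = 4.5690e-06
Then remove 0.1103 M of M.
Step 2:
                  M         X         L         A
  Initial    0.2261     1.845    0.4465  0.002972
  Change  9.6063e-04 9.6063e-04 -9.6063e-04 -9.6063e-04
  Equil      0.2271     1.846    0.4455  0.002012
  solve Keq expr → x = -4.8031e-04; check Q = 4.5690e-06
Then add 0.1104 M of M.
Step 3:
                  M         X         L         A
  Initial    0.3375     1.846    0.4455  0.002012
  Change  -9.6150e-04 -9.6150e-04 9.6150e-04 9.6150e-04
  Equil      0.3365     1.845    0.4465  0.002973
  solve Keq expr → x = 4.8075e-04; check Q = 4.5690e-06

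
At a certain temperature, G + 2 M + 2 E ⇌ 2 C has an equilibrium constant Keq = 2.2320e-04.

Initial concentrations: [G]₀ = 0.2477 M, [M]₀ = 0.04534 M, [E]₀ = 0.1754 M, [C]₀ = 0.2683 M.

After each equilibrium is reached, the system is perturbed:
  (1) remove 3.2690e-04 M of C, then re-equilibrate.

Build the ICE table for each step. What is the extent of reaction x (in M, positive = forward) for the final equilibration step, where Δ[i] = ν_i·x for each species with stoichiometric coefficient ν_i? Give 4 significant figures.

x = 1.6219e-04 M

Q₀ = 4595 vs Keq = 2.2320e-04 ⇒ Q>K, reverse
Step 1:
                  G         M         E         C
  init       0.2477   0.04534    0.1754    0.2683
  Δ          0.1335     0.267     0.267    -0.267
  eq         0.3812    0.3124    0.4424  0.001275
  solve Keq expr → x = -0.1335; check Q = 2.2320e-04
Then remove 3.2690e-04 M of C.
Step 2:
                  G         M         E         C
  init       0.3812    0.3124    0.4424 9.4787e-04
  Δ       -1.6219e-04 -3.2437e-04 -3.2437e-04 3.2437e-04
  eq         0.3811     0.312    0.4421  0.001272
  solve Keq expr → x = 1.6219e-04; check Q = 2.2320e-04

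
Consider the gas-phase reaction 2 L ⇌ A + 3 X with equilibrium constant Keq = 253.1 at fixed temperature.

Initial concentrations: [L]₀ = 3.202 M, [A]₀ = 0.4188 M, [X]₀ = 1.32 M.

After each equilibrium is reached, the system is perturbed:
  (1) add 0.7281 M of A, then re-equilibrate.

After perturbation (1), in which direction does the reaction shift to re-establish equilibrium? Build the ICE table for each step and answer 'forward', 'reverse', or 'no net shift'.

Q₀ = 0.09395 vs Keq = 253.1 ⇒ Q<K, forward
Step 1:
                  L         A         X
  init        3.202    0.4188      1.32
  Δ          -2.354     1.177     3.531
  eq         0.8482     1.596     4.851
  solve Keq expr → x = 1.177; check Q = 253.1
Then add 0.7281 M of A.
Step 2:
                  L         A         X
  init       0.8482     2.324     4.851
  Δ          0.1113  -0.05565    -0.167
  eq         0.9595     2.268     4.684
  solve Keq expr → x = -0.05565; check Q = 253.1

Direction: reverse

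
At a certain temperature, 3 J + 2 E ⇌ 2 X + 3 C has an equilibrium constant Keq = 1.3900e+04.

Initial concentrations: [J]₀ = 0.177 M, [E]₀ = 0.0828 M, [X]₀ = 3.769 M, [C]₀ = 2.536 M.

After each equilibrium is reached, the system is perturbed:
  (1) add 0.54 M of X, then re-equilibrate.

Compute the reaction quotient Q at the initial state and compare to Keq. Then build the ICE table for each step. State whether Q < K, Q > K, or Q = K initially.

Q₀ = 6.0942e+06 vs Keq = 1.3900e+04 ⇒ Q>K, reverse
Step 1:
                  J         E         X         C
  I           0.177    0.0828     3.769     2.536
  C          0.3132    0.2088   -0.2088   -0.3132
  E          0.4902    0.2916      3.56     2.223
  solve Keq expr → x = -0.1044; check Q = 1.3900e+04
Then add 0.54 M of X.
Step 2:
                  J         E         X         C
  I          0.4902    0.2916       4.1     2.223
  C         0.02331   0.01554  -0.01554  -0.02331
  E          0.5135    0.3071     4.085       2.2
  solve Keq expr → x = -0.00777; check Q = 1.3900e+04

Q₀ = 6.0942e+06; Q > K (proceeds reverse)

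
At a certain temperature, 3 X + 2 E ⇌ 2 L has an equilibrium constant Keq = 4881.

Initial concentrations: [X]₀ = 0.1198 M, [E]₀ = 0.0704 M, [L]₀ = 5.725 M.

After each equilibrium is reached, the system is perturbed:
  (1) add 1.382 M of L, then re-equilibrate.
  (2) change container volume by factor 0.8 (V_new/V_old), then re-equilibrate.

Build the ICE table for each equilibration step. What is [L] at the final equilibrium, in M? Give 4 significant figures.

Q₀ = 3.8462e+06 vs Keq = 4881 ⇒ Q>K, reverse
Step 1:
                   X          E          L
  Initial     0.1198     0.0704      5.725
  Change      0.3119      0.208     -0.208
  Equil       0.4317     0.2784      5.517
  solve Keq expr → x = -0.104; check Q = 4881
Then add 1.382 M of L.
Step 2:
                   X          E          L
  Initial     0.4317     0.2784      6.899
  Change     0.03914    0.02609   -0.02609
  Equil       0.4709     0.3045      6.873
  solve Keq expr → x = -0.01305; check Q = 4881
Then change container volume by factor 0.8 (V_new/V_old).
Step 3:
                   X          E          L
  Initial     0.5886     0.3806      8.591
  Change    -0.07172   -0.04781    0.04781
  Equil       0.5169     0.3328      8.639
  solve Keq expr → x = 0.02391; check Q = 4881

[L]_eq = 8.639 M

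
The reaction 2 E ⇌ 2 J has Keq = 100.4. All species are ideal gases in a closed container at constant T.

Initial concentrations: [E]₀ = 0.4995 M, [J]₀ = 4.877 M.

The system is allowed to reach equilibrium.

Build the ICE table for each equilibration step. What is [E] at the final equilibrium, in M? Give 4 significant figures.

Q₀ = 95.33 vs Keq = 100.4 ⇒ Q<K, forward
Step 1:
                   E          J
  init        0.4995      4.877
  Δ         -0.01161    0.01161
  eq          0.4879      4.889
  solve Keq expr → x = 0.005807; check Q = 100.4

[E]_eq = 0.4879 M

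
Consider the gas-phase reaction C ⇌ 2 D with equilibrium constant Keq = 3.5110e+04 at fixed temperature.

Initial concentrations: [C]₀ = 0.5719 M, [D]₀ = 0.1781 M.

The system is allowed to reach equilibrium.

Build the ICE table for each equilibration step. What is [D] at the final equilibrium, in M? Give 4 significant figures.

[D]_eq = 1.322 M

Q₀ = 0.05546 vs Keq = 3.5110e+04 ⇒ Q<K, forward
Step 1:
                   C          D
  init        0.5719     0.1781
  Δ          -0.5719      1.144
  eq      4.9762e-05      1.322
  solve Keq expr → x = 0.5719; check Q = 3.5110e+04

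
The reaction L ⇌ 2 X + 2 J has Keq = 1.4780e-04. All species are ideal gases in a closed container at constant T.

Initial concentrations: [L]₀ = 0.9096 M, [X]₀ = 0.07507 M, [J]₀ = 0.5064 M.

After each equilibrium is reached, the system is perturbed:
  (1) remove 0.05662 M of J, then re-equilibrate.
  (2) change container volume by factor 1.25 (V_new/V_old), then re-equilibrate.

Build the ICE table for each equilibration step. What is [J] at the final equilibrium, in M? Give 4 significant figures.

Q₀ = 0.001589 vs Keq = 1.4780e-04 ⇒ Q>K, reverse
Step 1:
                  L         X         J
  I          0.9096   0.07507    0.5064
  C         0.02468  -0.04936  -0.04936
  E          0.9343   0.02571     0.457
  solve Keq expr → x = -0.02468; check Q = 1.4780e-04
Then remove 0.05662 M of J.
Step 2:
                  L         X         J
  I          0.9343   0.02571    0.4004
  C       -0.001682  0.003365  0.003365
  E          0.9326   0.02908    0.4038
  solve Keq expr → x = 0.001682; check Q = 1.4780e-04
Then change container volume by factor 1.25 (V_new/V_old).
Step 3:
                  L         X         J
  I          0.7461   0.02326     0.323
  C        -0.00417   0.00834   0.00834
  E          0.7419    0.0316    0.3314
  solve Keq expr → x = 0.00417; check Q = 1.4780e-04

[J]_eq = 0.3314 M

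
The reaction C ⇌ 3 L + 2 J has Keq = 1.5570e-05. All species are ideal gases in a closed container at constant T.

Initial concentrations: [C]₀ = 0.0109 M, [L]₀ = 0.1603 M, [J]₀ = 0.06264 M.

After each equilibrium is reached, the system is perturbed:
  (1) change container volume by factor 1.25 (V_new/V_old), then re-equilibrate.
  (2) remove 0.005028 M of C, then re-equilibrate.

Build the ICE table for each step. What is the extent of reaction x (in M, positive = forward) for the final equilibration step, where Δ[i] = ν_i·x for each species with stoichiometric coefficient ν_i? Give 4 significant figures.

x = -7.4534e-04 M

Q₀ = 0.001483 vs Keq = 1.5570e-05 ⇒ Q>K, reverse
Step 1:
                  C         L         J
  init       0.0109    0.1603   0.06264
  Δ         0.02024  -0.06072  -0.04048
  eq        0.03114   0.09958   0.02216
  solve Keq expr → x = -0.02024; check Q = 1.5570e-05
Then change container volume by factor 1.25 (V_new/V_old).
Step 2:
                  C         L         J
  init      0.02491   0.07966   0.01773
  Δ       -0.002562  0.007685  0.005124
  eq        0.02235   0.08735   0.02285
  solve Keq expr → x = 0.002562; check Q = 1.5570e-05
Then remove 0.005028 M of C.
Step 3:
                  C         L         J
  init      0.01732   0.08735   0.02285
  Δ       7.4534e-04 -0.002236 -0.001491
  eq        0.01807   0.08511   0.02136
  solve Keq expr → x = -7.4534e-04; check Q = 1.5570e-05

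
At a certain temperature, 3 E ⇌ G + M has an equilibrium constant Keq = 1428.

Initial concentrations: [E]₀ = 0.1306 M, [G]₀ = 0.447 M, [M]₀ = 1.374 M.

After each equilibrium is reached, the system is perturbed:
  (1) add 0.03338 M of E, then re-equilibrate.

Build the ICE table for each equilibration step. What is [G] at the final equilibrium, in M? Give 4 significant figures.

[G]_eq = 0.4758 M

Q₀ = 275.7 vs Keq = 1428 ⇒ Q<K, forward
Step 1:
                    E           G           M
  init         0.1306       0.447       1.374
  Δ          -0.05379     0.01793     0.01793
  eq          0.07681      0.4649       1.392
  solve Keq expr → x = 0.01793; check Q = 1428
Then add 0.03338 M of E.
Step 2:
                    E           G           M
  init         0.1102      0.4649       1.392
  Δ          -0.03259     0.01086     0.01086
  eq          0.07761      0.4758       1.403
  solve Keq expr → x = 0.01086; check Q = 1428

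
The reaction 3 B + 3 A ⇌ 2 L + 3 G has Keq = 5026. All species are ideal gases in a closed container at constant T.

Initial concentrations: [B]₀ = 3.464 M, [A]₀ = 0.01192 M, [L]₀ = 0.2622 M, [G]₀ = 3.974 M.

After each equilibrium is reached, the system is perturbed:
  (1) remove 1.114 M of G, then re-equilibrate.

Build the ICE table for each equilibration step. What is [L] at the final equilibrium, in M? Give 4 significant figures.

[L]_eq = 0.2572 M

Q₀ = 6.1290e+04 vs Keq = 5026 ⇒ Q>K, reverse
Step 1:
                  B         A         L         G
  I           3.464   0.01192    0.2622     3.974
  C         0.01462   0.01462 -0.009748  -0.01462
  E           3.479   0.02654    0.2525     3.959
  solve Keq expr → x = -0.004874; check Q = 5026
Then remove 1.114 M of G.
Step 2:
                  B         A         L         G
  I           3.479   0.02654    0.2525     2.845
  C        -0.00714  -0.00714   0.00476   0.00714
  E           3.471    0.0194    0.2572     2.853
  solve Keq expr → x = 0.00238; check Q = 5026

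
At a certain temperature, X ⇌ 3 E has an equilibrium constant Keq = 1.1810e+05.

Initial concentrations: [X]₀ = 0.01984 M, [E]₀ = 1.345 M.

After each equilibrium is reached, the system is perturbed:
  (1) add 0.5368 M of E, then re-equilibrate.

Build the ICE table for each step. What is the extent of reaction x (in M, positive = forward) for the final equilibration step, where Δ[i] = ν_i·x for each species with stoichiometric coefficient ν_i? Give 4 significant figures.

Q₀ = 122.6 vs Keq = 1.1810e+05 ⇒ Q<K, forward
Step 1:
                    X           E
  I           0.01984       1.345
  C          -0.01982     0.05945
  E        2.3457e-05       1.404
  solve Keq expr → x = 0.01982; check Q = 1.1810e+05
Then add 0.5368 M of E.
Step 2:
                    X           E
  I        2.3457e-05       1.941
  C        3.8475e-05 -1.1543e-04
  E        6.1932e-05       1.941
  solve Keq expr → x = -3.8475e-05; check Q = 1.1810e+05

x = -3.8475e-05 M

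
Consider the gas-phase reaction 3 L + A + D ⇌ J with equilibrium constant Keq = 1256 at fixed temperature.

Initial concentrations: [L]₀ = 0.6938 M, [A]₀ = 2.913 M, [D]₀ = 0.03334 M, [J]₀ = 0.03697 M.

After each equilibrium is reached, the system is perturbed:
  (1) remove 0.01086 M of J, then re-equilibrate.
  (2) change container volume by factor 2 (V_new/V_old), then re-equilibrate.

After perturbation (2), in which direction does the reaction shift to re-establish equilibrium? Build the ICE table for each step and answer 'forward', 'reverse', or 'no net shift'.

Direction: reverse

Q₀ = 1.14 vs Keq = 1256 ⇒ Q<K, forward
Step 1:
                   L          A          D          J
  init        0.6938      2.913    0.03334    0.03697
  Δ         -0.09974   -0.03325   -0.03325    0.03325
  eq          0.5941       2.88 9.2601e-05    0.07022
  solve Keq expr → x = 0.03325; check Q = 1256
Then remove 0.01086 M of J.
Step 2:
                   L          A          D          J
  init        0.5941       2.88 9.2601e-05    0.05936
  Δ       -4.2857e-05 -1.4286e-05 -1.4286e-05 1.4286e-05
  eq           0.594       2.88 7.8315e-05    0.05937
  solve Keq expr → x = 1.4286e-05; check Q = 1256
Then change container volume by factor 2 (V_new/V_old).
Step 3:
                   L          A          D          J
  init         0.297       1.44 3.9157e-05    0.02969
  Δ         0.001694 5.6481e-04 5.6481e-04 -5.6481e-04
  eq          0.2987       1.44 6.0396e-04    0.02912
  solve Keq expr → x = -5.6481e-04; check Q = 1256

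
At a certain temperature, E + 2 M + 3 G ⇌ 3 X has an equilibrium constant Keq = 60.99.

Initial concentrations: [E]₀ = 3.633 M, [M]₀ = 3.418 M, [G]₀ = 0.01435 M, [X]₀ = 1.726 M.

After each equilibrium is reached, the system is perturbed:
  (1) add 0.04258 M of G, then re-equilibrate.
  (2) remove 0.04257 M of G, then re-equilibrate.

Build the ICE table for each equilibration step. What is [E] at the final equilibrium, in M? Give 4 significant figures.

Q₀ = 4.0997e+04 vs Keq = 60.99 ⇒ Q>K, reverse
Step 1:
                  E         M         G         X
  Initial     3.633     3.418   0.01435     1.726
  Change    0.03401   0.06801     0.102    -0.102
  Equil       3.667     3.486    0.1164     1.624
  solve Keq expr → x = -0.03401; check Q = 60.99
Then add 0.04258 M of G.
Step 2:
                  E         M         G         X
  Initial     3.667     3.486    0.1589     1.624
  Change   -0.01301  -0.02603  -0.03904   0.03904
  Equil       3.654      3.46    0.1199     1.663
  solve Keq expr → x = 0.01301; check Q = 60.99
Then remove 0.04257 M of G.
Step 3:
                  E         M         G         X
  Initial     3.654      3.46   0.07734     1.663
  Change    0.01301   0.02602   0.03903  -0.03903
  Equil       3.667     3.486    0.1164     1.624
  solve Keq expr → x = -0.01301; check Q = 60.99

[E]_eq = 3.667 M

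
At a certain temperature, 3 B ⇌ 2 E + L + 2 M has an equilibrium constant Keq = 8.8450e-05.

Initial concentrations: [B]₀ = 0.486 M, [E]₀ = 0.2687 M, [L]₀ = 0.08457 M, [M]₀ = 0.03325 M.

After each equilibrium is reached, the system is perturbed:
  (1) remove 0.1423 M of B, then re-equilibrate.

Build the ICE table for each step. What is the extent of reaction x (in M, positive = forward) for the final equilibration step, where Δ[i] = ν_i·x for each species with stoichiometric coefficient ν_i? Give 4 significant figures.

Q₀ = 5.8807e-05 vs Keq = 8.8450e-05 ⇒ Q<K, forward
Step 1:
                   B          E          L          M
  I            0.486     0.2687    0.08457    0.03325
  C        -0.007808   0.005206   0.002603   0.005206
  E           0.4782     0.2739    0.08717    0.03846
  solve Keq expr → x = 0.002603; check Q = 8.8450e-05
Then remove 0.1423 M of B.
Step 2:
                   B          E          L          M
  I           0.3359     0.2739    0.08717    0.03846
  C          0.01791   -0.01194  -0.005971   -0.01194
  E           0.3538      0.262     0.0812    0.02651
  solve Keq expr → x = -0.005971; check Q = 8.8450e-05

x = -0.005971 M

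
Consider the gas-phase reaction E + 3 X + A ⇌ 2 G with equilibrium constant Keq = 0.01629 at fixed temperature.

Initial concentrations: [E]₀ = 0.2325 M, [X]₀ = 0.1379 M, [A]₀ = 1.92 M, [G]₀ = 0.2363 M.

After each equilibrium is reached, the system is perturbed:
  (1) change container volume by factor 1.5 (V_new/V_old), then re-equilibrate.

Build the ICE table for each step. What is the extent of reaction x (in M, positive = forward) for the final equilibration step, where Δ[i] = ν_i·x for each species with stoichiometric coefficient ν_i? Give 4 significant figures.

Q₀ = 47.7 vs Keq = 0.01629 ⇒ Q>K, reverse
Step 1:
                  E         X         A         G
  I          0.2325    0.1379      1.92    0.2363
  C          0.1025    0.3076    0.1025   -0.2051
  E           0.335    0.4455     2.023   0.03124
  solve Keq expr → x = -0.1025; check Q = 0.01629
Then change container volume by factor 1.5 (V_new/V_old).
Step 2:
                  E         X         A         G
  I          0.2234     0.297     1.348   0.02083
  C        0.004304   0.01291  0.004304 -0.008607
  E          0.2277    0.3099     1.353   0.01222
  solve Keq expr → x = -0.004304; check Q = 0.01629

x = -0.004304 M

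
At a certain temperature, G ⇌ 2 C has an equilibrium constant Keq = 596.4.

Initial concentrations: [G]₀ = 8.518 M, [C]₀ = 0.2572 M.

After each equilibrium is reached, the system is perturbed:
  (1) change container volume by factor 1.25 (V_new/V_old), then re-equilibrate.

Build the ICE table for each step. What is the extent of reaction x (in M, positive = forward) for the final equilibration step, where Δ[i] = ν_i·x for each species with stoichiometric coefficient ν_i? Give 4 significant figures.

Q₀ = 0.007766 vs Keq = 596.4 ⇒ Q<K, forward
Step 1:
                  G         C
  I           8.518    0.2572
  C          -8.067     16.13
  E          0.4505     16.39
  solve Keq expr → x = 8.067; check Q = 596.4
Then change container volume by factor 1.25 (V_new/V_old).
Step 2:
                  G         C
  I          0.3604     13.11
  C        -0.06623    0.1325
  E          0.2942     13.25
  solve Keq expr → x = 0.06623; check Q = 596.4

x = 0.06623 M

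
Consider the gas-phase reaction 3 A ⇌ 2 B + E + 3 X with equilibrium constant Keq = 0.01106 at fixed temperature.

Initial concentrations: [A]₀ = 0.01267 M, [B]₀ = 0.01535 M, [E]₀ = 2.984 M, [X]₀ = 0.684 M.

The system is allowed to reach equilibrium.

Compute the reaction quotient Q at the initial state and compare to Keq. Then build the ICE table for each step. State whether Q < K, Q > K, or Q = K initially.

Q₀ = 110.6; Q > K (proceeds reverse)

Q₀ = 110.6 vs Keq = 0.01106 ⇒ Q>K, reverse
Step 1:
                    A           B           E           X
  Initial     0.01267     0.01535       2.984       0.684
  Change      0.02193    -0.01462   -0.007311    -0.02193
  Equil        0.0346  7.2831e-04       2.977      0.6621
  solve Keq expr → x = -0.007311; check Q = 0.01106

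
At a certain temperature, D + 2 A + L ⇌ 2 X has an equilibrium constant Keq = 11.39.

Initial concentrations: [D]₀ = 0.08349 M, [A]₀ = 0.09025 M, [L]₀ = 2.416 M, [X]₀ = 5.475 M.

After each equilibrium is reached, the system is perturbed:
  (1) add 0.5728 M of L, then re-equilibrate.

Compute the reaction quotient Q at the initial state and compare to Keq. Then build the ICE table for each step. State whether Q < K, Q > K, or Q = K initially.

Q₀ = 1.8245e+04; Q > K (proceeds reverse)

Q₀ = 1.8245e+04 vs Keq = 11.39 ⇒ Q>K, reverse
Step 1:
                    D           A           L           X
  Initial     0.08349     0.09025       2.416       5.475
  Change       0.4792      0.9583      0.4792     -0.9583
  Equil        0.5627       1.049       2.895       4.517
  solve Keq expr → x = -0.4792; check Q = 11.39
Then add 0.5728 M of L.
Step 2:
                    D           A           L           X
  Initial      0.5627       1.049       3.468       4.517
  Change     -0.02615     -0.0523    -0.02615      0.0523
  Equil        0.5365      0.9963       3.442       4.569
  solve Keq expr → x = 0.02615; check Q = 11.39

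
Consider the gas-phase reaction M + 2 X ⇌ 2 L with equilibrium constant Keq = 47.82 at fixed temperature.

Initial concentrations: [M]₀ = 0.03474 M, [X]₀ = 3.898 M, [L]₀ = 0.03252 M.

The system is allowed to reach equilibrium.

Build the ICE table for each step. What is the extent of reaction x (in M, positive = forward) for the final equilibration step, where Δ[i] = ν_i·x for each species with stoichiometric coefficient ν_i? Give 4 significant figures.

x = 0.03473 M

Q₀ = 0.002003 vs Keq = 47.82 ⇒ Q<K, forward
Step 1:
                    M           X           L
  init        0.03474       3.898     0.03252
  Δ          -0.03473    -0.06945     0.06945
  eq       1.4834e-05       3.829       0.102
  solve Keq expr → x = 0.03473; check Q = 47.82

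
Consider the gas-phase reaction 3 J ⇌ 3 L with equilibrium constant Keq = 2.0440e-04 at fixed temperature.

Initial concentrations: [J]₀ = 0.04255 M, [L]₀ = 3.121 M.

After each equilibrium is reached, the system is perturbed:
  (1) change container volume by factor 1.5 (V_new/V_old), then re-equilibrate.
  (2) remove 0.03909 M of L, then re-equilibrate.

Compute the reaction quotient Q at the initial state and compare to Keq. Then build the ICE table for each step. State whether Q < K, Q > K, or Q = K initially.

Q₀ = 3.9462e+05; Q > K (proceeds reverse)

Q₀ = 3.9462e+05 vs Keq = 2.0440e-04 ⇒ Q>K, reverse
Step 1:
                  J         L
  init      0.04255     3.121
  Δ           2.945    -2.945
  eq          2.988     0.176
  solve Keq expr → x = -0.9817; check Q = 2.0440e-04
Then change container volume by factor 1.5 (V_new/V_old).
Step 2:
                  J         L
  init        1.992    0.1173
  Δ               0         0
  eq          1.992    0.1173
  solve Keq expr → x = 0; check Q = 2.0440e-04
Then remove 0.03909 M of L.
Step 3:
                  J         L
  init        1.992   0.07823
  Δ        -0.03692   0.03692
  eq          1.955    0.1151
  solve Keq expr → x = 0.01231; check Q = 2.0440e-04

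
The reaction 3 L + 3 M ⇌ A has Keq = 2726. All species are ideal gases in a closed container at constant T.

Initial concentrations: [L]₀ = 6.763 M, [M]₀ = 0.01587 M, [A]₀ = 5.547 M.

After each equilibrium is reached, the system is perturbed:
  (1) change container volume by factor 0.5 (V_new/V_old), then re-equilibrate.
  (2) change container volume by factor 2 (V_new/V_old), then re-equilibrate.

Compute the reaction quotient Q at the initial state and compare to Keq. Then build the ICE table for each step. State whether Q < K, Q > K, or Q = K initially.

Q₀ = 4487; Q > K (proceeds reverse)

Q₀ = 4487 vs Keq = 2726 ⇒ Q>K, reverse
Step 1:
                    L           M           A
  I             6.763     0.01587       5.547
  C          0.002858    0.002858 -9.5274e-04
  E             6.766     0.01873       5.546
  solve Keq expr → x = -9.5274e-04; check Q = 2726
Then change container volume by factor 0.5 (V_new/V_old).
Step 2:
                    L           M           A
  I             13.53     0.03746       11.09
  C          -0.02563    -0.02563    0.008544
  E             13.51     0.01182        11.1
  solve Keq expr → x = 0.008544; check Q = 2726
Then change container volume by factor 2 (V_new/V_old).
Step 3:
                    L           M           A
  I             6.753    0.005912        5.55
  C           0.01282     0.01282   -0.004272
  E             6.766     0.01873       5.546
  solve Keq expr → x = -0.004272; check Q = 2726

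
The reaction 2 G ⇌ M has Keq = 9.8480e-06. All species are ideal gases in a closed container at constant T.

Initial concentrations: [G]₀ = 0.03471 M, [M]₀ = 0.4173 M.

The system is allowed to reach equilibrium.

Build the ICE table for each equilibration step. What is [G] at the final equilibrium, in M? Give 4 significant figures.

[G]_eq = 0.8693 M

Q₀ = 346.4 vs Keq = 9.8480e-06 ⇒ Q>K, reverse
Step 1:
                   G          M
  init       0.03471     0.4173
  Δ           0.8346    -0.4173
  eq          0.8693 7.4419e-06
  solve Keq expr → x = -0.4173; check Q = 9.8480e-06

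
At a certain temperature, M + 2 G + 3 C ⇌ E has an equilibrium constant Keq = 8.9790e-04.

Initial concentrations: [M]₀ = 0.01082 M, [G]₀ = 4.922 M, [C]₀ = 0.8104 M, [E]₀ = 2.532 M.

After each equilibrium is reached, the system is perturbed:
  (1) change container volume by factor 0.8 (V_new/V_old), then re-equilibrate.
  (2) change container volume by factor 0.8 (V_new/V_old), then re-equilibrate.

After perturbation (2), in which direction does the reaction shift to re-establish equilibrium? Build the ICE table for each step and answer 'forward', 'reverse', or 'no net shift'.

Direction: forward

Q₀ = 18.15 vs Keq = 8.9790e-04 ⇒ Q>K, reverse
Step 1:
                    M           G           C           E
  init        0.01082       4.922      0.8104       2.532
  Δ            0.9043       1.809       2.713     -0.9043
  eq           0.9151       6.731       3.523       1.628
  solve Keq expr → x = -0.9043; check Q = 8.9790e-04
Then change container volume by factor 0.8 (V_new/V_old).
Step 2:
                    M           G           C           E
  init          1.144       8.413       4.404       2.035
  Δ           -0.2655      -0.531     -0.7965      0.2655
  eq           0.8783       7.882       3.607         2.3
  solve Keq expr → x = 0.2655; check Q = 8.9790e-04
Then change container volume by factor 0.8 (V_new/V_old).
Step 3:
                    M           G           C           E
  init          1.098       9.853       4.509       2.875
  Δ           -0.2784     -0.5568     -0.8352      0.2784
  eq           0.8195       9.296       3.674       3.154
  solve Keq expr → x = 0.2784; check Q = 8.9790e-04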